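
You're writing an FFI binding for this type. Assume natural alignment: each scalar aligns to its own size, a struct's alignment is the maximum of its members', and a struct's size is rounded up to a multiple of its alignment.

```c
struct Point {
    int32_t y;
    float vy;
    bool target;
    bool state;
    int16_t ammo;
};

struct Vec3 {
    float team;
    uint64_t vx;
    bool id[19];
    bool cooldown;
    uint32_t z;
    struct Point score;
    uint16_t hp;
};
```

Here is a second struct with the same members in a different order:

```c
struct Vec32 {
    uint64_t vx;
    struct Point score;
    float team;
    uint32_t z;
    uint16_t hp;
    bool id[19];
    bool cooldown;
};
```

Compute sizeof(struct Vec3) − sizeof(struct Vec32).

0

Point: y at 0 (size 4, align 4) → ends 4; vy at 4 (size 4, align 4) → ends 8; target at 8 (size 1, align 1) → ends 9; state at 9 (size 1, align 1) → ends 10; ammo at 10 (size 2, align 2) → ends 12; total 12 bytes, alignment 4
team at 0 (size 4, align 4) → ends 4
pad 4 to align 8 for vx
vx at 8 (size 8, align 8) → ends 16
id at 16 (size 19, align 1) → ends 35
cooldown at 35 (size 1, align 1) → ends 36
z at 36 (size 4, align 4) → ends 40
score at 40 (size 12, align 4) → ends 52
hp at 52 (size 2, align 2) → ends 54
tail pad 2 to reach multiple of 8
total 56 bytes, alignment 8
— Vec32 —
vx at 0 (size 8, align 8) → ends 8
score at 8 (size 12, align 4) → ends 20
team at 20 (size 4, align 4) → ends 24
z at 24 (size 4, align 4) → ends 28
hp at 28 (size 2, align 2) → ends 30
id at 30 (size 19, align 1) → ends 49
cooldown at 49 (size 1, align 1) → ends 50
tail pad 6 to reach multiple of 8
total 56 bytes, alignment 8
56 − 56 = 0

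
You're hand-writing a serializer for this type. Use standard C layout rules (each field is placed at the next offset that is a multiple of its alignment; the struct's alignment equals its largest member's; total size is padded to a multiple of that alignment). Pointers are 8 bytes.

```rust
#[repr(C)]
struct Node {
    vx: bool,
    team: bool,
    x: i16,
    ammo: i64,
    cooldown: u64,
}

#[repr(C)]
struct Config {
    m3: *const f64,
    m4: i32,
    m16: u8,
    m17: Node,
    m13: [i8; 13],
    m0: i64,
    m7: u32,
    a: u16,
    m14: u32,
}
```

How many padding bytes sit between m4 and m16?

0

Node: 0..1  vx  (1B, 1-aligned); 1..2  team  (1B, 1-aligned); 2..4  x  (2B, 2-aligned); 4..8  -- padding (4B); 8..16  ammo  (8B, 8-aligned); 16..24  cooldown  (8B, 8-aligned); sizeof = 24, alignof = 8
0..8  m3  (8B, 8-aligned)
8..12  m4  (4B, 4-aligned)
12..13  m16  (1B, 1-aligned)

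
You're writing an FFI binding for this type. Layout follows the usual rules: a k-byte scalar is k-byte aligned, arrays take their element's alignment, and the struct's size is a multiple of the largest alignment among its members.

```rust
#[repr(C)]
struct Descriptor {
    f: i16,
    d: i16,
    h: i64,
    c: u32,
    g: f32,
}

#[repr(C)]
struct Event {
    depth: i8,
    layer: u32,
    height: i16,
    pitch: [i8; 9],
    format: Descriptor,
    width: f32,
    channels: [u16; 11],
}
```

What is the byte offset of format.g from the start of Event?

44

Descriptor: @0: f [2B, align 2] → 2; @2: d [2B, align 2] → 4; +4 pad (align 8); @8: h [8B, align 8] → 16; @16: c [4B, align 4] → 20; @20: g [4B, align 4] → 24; size 24, align 8
@0: depth [1B, align 1] → 1
+3 pad (align 4)
@4: layer [4B, align 4] → 8
@8: height [2B, align 2] → 10
@10: pitch [9B, align 1] → 19
+5 pad (align 8)
@24: format [24B, align 8] → 48
within Descriptor: g at 20
24 + 20 = 44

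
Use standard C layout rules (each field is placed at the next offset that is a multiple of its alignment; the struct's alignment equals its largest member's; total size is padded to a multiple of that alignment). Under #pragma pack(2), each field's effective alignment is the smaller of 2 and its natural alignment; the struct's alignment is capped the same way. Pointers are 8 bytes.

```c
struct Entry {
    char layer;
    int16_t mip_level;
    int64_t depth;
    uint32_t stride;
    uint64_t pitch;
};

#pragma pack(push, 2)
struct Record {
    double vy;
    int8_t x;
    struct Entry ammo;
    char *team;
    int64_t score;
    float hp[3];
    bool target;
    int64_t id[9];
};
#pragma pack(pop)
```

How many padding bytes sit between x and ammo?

Entry: layer at 0 (size 1, align 1) → ends 1; pad 1 to align 2 for mip_level; mip_level at 2 (size 2, align 2) → ends 4; pad 4 to align 8 for depth; depth at 8 (size 8, align 8) → ends 16; stride at 16 (size 4, align 4) → ends 20; pad 4 to align 8 for pitch; pitch at 24 (size 8, align 8) → ends 32; total 32 bytes, alignment 8
vy at 0 (size 8, align 2) → ends 8
x at 8 (size 1, align 1) → ends 9
pad 1 to align 2 for ammo
ammo at 10 (size 32, align 2) → ends 42

1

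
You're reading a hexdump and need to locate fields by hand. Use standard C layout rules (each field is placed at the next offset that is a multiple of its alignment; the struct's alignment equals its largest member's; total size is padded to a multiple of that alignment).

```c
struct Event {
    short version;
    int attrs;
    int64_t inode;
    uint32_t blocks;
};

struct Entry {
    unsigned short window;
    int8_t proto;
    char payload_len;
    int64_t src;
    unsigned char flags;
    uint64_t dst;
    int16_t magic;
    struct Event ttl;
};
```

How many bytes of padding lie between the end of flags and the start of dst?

Event: @0: version [2B, align 2] → 2; +2 pad (align 4); @4: attrs [4B, align 4] → 8; @8: inode [8B, align 8] → 16; @16: blocks [4B, align 4] → 20; +4 tail pad (align 8); size 24, align 8
@0: window [2B, align 2] → 2
@2: proto [1B, align 1] → 3
@3: payload_len [1B, align 1] → 4
+4 pad (align 8)
@8: src [8B, align 8] → 16
@16: flags [1B, align 1] → 17
+7 pad (align 8)
@24: dst [8B, align 8] → 32

7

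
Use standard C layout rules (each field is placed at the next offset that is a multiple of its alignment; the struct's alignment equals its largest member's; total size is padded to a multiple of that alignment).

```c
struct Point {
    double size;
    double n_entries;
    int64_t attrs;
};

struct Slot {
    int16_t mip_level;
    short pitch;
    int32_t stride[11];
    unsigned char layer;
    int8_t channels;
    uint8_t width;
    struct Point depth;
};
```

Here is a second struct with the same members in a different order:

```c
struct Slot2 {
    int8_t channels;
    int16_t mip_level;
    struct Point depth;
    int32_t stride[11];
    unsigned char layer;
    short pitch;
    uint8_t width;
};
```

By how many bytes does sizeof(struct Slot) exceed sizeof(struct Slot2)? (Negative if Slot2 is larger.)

Point: 0..8  size  (8B, 8-aligned); 8..16  n_entries  (8B, 8-aligned); 16..24  attrs  (8B, 8-aligned); sizeof = 24, alignof = 8
0..2  mip_level  (2B, 2-aligned)
2..4  pitch  (2B, 2-aligned)
4..48  stride  (44B, 4-aligned)
48..49  layer  (1B, 1-aligned)
49..50  channels  (1B, 1-aligned)
50..51  width  (1B, 1-aligned)
51..56  -- padding (5B)
56..80  depth  (24B, 8-aligned)
sizeof = 80, alignof = 8
— Slot2 —
0..1  channels  (1B, 1-aligned)
1..2  -- padding (1B)
2..4  mip_level  (2B, 2-aligned)
4..8  -- padding (4B)
8..32  depth  (24B, 8-aligned)
32..76  stride  (44B, 4-aligned)
76..77  layer  (1B, 1-aligned)
77..78  -- padding (1B)
78..80  pitch  (2B, 2-aligned)
80..81  width  (1B, 1-aligned)
81..88  -- tail padding (7B)
sizeof = 88, alignof = 8
80 − 88 = -8

-8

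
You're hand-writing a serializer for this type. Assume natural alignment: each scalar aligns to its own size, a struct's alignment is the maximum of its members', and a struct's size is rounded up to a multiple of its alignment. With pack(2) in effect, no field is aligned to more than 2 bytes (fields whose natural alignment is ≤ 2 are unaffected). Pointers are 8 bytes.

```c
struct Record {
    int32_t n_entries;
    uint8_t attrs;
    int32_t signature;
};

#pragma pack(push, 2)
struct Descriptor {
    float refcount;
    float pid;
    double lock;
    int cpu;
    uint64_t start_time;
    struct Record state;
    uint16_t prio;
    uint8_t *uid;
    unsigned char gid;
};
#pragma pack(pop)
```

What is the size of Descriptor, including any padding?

52 bytes

Record: n_entries at 0 (size 4, align 4) → ends 4; attrs at 4 (size 1, align 1) → ends 5; pad 3 to align 4 for signature; signature at 8 (size 4, align 4) → ends 12; total 12 bytes, alignment 4
refcount at 0 (size 4, align 2) → ends 4
pid at 4 (size 4, align 2) → ends 8
lock at 8 (size 8, align 2) → ends 16
cpu at 16 (size 4, align 2) → ends 20
start_time at 20 (size 8, align 2) → ends 28
state at 28 (size 12, align 2) → ends 40
prio at 40 (size 2, align 2) → ends 42
uid at 42 (size 8, align 2) → ends 50
gid at 50 (size 1, align 1) → ends 51
tail pad 1 to reach multiple of 2
total 52 bytes, alignment 2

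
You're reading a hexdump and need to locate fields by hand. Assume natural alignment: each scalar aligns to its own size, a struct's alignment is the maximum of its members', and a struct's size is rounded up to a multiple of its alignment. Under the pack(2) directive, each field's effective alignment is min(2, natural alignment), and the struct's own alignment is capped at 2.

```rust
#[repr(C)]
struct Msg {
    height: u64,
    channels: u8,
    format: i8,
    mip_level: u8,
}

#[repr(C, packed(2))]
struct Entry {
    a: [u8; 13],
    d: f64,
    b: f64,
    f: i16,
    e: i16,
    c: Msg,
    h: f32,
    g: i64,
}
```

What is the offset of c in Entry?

Msg: height at 0 (size 8, align 8) → ends 8; channels at 8 (size 1, align 1) → ends 9; format at 9 (size 1, align 1) → ends 10; mip_level at 10 (size 1, align 1) → ends 11; tail pad 5 to reach multiple of 8; total 16 bytes, alignment 8
a at 0 (size 13, align 1) → ends 13
pad 1 to align 2 for d
d at 14 (size 8, align 2) → ends 22
b at 22 (size 8, align 2) → ends 30
f at 30 (size 2, align 2) → ends 32
e at 32 (size 2, align 2) → ends 34
c at 34 (size 16, align 2) → ends 50

34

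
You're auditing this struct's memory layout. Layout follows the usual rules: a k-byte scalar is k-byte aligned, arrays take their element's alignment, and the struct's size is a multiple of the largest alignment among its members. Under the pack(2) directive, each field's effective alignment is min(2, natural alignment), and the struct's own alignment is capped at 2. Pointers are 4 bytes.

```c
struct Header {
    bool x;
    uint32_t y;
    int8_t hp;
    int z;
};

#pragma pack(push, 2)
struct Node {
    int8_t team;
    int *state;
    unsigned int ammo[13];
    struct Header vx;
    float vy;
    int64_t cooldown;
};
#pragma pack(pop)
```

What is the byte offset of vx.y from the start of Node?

62

Header: @0: x [1B, align 1] → 1; +3 pad (align 4); @4: y [4B, align 4] → 8; @8: hp [1B, align 1] → 9; +3 pad (align 4); @12: z [4B, align 4] → 16; size 16, align 4
@0: team [1B, align 1] → 1
+1 pad (align 2)
@2: state [4B, align 2] → 6
@6: ammo [52B, align 2] → 58
@58: vx [16B, align 2] → 74
within Header: y at 4
58 + 4 = 62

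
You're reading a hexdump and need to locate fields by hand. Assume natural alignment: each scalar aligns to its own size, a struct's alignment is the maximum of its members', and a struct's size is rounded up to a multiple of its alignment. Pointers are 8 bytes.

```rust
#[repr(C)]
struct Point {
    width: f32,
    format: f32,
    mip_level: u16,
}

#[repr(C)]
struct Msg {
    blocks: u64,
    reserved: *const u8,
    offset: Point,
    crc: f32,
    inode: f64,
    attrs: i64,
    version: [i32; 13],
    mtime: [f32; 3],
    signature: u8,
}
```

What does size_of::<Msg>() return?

Point: width at 0 (size 4, align 4) → ends 4; format at 4 (size 4, align 4) → ends 8; mip_level at 8 (size 2, align 2) → ends 10; tail pad 2 to reach multiple of 4; total 12 bytes, alignment 4
blocks at 0 (size 8, align 8) → ends 8
reserved at 8 (size 8, align 8) → ends 16
offset at 16 (size 12, align 4) → ends 28
crc at 28 (size 4, align 4) → ends 32
inode at 32 (size 8, align 8) → ends 40
attrs at 40 (size 8, align 8) → ends 48
version at 48 (size 52, align 4) → ends 100
mtime at 100 (size 12, align 4) → ends 112
signature at 112 (size 1, align 1) → ends 113
tail pad 7 to reach multiple of 8
total 120 bytes, alignment 8

120 bytes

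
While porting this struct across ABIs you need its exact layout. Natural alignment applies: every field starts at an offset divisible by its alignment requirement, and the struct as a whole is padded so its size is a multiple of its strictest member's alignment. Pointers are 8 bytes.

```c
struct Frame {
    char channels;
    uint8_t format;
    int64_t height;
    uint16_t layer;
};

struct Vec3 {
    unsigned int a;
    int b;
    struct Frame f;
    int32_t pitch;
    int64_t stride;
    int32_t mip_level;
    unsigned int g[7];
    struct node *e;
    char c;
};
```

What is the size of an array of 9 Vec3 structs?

864

Frame: channels at 0 (size 1, align 1) → ends 1; format at 1 (size 1, align 1) → ends 2; pad 6 to align 8 for height; height at 8 (size 8, align 8) → ends 16; layer at 16 (size 2, align 2) → ends 18; tail pad 6 to reach multiple of 8; total 24 bytes, alignment 8
a at 0 (size 4, align 4) → ends 4
b at 4 (size 4, align 4) → ends 8
f at 8 (size 24, align 8) → ends 32
pitch at 32 (size 4, align 4) → ends 36
pad 4 to align 8 for stride
stride at 40 (size 8, align 8) → ends 48
mip_level at 48 (size 4, align 4) → ends 52
g at 52 (size 28, align 4) → ends 80
e at 80 (size 8, align 8) → ends 88
c at 88 (size 1, align 1) → ends 89
tail pad 7 to reach multiple of 8
total 96 bytes, alignment 8
array of 9: 9 × 96 = 864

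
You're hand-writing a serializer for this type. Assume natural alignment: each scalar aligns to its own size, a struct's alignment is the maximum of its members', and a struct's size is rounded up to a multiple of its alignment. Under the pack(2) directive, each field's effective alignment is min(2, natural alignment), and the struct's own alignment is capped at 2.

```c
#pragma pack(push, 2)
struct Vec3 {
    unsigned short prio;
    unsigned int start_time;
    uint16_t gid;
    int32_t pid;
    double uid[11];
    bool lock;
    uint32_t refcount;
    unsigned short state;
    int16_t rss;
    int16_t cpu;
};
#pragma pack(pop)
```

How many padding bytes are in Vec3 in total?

0..2  prio  (2B, 2-aligned)
2..6  start_time  (4B, 2-aligned)
6..8  gid  (2B, 2-aligned)
8..12  pid  (4B, 2-aligned)
12..100  uid  (88B, 2-aligned)
100..101  lock  (1B, 1-aligned)
101..102  -- padding (1B)
102..106  refcount  (4B, 2-aligned)
106..108  state  (2B, 2-aligned)
108..110  rss  (2B, 2-aligned)
110..112  cpu  (2B, 2-aligned)
sizeof = 112, alignof = 2
data bytes 111, size 112 → padding 1

1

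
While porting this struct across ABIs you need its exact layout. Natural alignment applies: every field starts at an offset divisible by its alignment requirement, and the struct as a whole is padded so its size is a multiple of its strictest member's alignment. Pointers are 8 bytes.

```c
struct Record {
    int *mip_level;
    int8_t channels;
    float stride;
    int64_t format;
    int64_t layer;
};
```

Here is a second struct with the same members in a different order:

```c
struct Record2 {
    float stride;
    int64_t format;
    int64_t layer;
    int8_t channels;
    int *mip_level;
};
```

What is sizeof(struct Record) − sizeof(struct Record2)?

-8

@0: mip_level [8B, align 8] → 8
@8: channels [1B, align 1] → 9
+3 pad (align 4)
@12: stride [4B, align 4] → 16
@16: format [8B, align 8] → 24
@24: layer [8B, align 8] → 32
size 32, align 8
— Record2 —
@0: stride [4B, align 4] → 4
+4 pad (align 8)
@8: format [8B, align 8] → 16
@16: layer [8B, align 8] → 24
@24: channels [1B, align 1] → 25
+7 pad (align 8)
@32: mip_level [8B, align 8] → 40
size 40, align 8
32 − 40 = -8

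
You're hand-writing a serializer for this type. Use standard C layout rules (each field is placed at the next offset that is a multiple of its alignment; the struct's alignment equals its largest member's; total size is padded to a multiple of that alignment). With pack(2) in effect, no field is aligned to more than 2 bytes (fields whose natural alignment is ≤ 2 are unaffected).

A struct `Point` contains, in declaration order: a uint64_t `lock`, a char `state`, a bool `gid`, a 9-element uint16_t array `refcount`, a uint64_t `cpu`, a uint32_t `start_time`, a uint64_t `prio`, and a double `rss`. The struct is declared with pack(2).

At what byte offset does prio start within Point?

40

lock at 0 (size 8, align 2) → ends 8
state at 8 (size 1, align 1) → ends 9
gid at 9 (size 1, align 1) → ends 10
refcount at 10 (size 18, align 2) → ends 28
cpu at 28 (size 8, align 2) → ends 36
start_time at 36 (size 4, align 2) → ends 40
prio at 40 (size 8, align 2) → ends 48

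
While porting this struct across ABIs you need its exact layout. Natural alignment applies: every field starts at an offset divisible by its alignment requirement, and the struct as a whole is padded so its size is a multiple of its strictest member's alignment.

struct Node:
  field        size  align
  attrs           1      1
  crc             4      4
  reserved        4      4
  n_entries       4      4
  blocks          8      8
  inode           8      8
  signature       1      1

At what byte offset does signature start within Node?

0..1  attrs  (1B, 1-aligned)
1..4  -- padding (3B)
4..8  crc  (4B, 4-aligned)
8..12  reserved  (4B, 4-aligned)
12..16  n_entries  (4B, 4-aligned)
16..24  blocks  (8B, 8-aligned)
24..32  inode  (8B, 8-aligned)
32..33  signature  (1B, 1-aligned)

32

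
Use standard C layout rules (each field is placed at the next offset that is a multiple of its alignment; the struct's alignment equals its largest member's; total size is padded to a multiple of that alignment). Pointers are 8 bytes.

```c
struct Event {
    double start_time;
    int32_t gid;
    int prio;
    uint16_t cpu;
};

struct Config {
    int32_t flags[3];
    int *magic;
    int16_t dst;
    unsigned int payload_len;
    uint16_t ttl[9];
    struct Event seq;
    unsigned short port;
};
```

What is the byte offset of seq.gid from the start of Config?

Event: @0: start_time [8B, align 8] → 8; @8: gid [4B, align 4] → 12; @12: prio [4B, align 4] → 16; @16: cpu [2B, align 2] → 18; +6 tail pad (align 8); size 24, align 8
@0: flags [12B, align 4] → 12
+4 pad (align 8)
@16: magic [8B, align 8] → 24
@24: dst [2B, align 2] → 26
+2 pad (align 4)
@28: payload_len [4B, align 4] → 32
@32: ttl [18B, align 2] → 50
+6 pad (align 8)
@56: seq [24B, align 8] → 80
within Event: gid at 8
56 + 8 = 64

64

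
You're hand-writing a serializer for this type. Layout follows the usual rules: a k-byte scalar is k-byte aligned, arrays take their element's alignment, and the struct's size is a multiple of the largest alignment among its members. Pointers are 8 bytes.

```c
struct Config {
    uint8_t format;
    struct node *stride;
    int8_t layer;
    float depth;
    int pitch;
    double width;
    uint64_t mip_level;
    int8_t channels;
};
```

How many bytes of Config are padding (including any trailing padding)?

@0: format [1B, align 1] → 1
+7 pad (align 8)
@8: stride [8B, align 8] → 16
@16: layer [1B, align 1] → 17
+3 pad (align 4)
@20: depth [4B, align 4] → 24
@24: pitch [4B, align 4] → 28
+4 pad (align 8)
@32: width [8B, align 8] → 40
@40: mip_level [8B, align 8] → 48
@48: channels [1B, align 1] → 49
+7 tail pad (align 8)
size 56, align 8
data bytes 35, size 56 → padding 21

21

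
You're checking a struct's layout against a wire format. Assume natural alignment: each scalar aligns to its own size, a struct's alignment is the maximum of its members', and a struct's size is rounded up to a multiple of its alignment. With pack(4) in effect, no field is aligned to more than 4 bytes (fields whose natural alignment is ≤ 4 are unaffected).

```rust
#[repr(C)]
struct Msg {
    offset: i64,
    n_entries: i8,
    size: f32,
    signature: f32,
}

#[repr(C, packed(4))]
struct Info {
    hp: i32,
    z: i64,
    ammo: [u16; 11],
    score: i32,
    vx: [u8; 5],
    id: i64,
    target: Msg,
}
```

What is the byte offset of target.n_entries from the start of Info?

64

Msg: offset at 0 (size 8, align 8) → ends 8; n_entries at 8 (size 1, align 1) → ends 9; pad 3 to align 4 for size; size at 12 (size 4, align 4) → ends 16; signature at 16 (size 4, align 4) → ends 20; tail pad 4 to reach multiple of 8; total 24 bytes, alignment 8
hp at 0 (size 4, align 4) → ends 4
z at 4 (size 8, align 4) → ends 12
ammo at 12 (size 22, align 2) → ends 34
pad 2 to align 4 for score
score at 36 (size 4, align 4) → ends 40
vx at 40 (size 5, align 1) → ends 45
pad 3 to align 4 for id
id at 48 (size 8, align 4) → ends 56
target at 56 (size 24, align 4) → ends 80
within Msg: n_entries at 8
56 + 8 = 64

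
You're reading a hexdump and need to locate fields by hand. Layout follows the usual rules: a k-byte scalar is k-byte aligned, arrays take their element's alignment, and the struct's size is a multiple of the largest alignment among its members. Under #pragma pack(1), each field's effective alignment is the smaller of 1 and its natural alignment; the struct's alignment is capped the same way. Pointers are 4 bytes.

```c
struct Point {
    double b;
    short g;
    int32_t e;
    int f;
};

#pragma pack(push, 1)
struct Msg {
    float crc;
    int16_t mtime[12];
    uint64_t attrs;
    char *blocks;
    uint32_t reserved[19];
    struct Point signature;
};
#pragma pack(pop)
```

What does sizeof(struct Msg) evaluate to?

140

Point: @0: b [8B, align 8] → 8; @8: g [2B, align 2] → 10; +2 pad (align 4); @12: e [4B, align 4] → 16; @16: f [4B, align 4] → 20; +4 tail pad (align 8); size 24, align 8
@0: crc [4B, align 1] → 4
@4: mtime [24B, align 1] → 28
@28: attrs [8B, align 1] → 36
@36: blocks [4B, align 1] → 40
@40: reserved [76B, align 1] → 116
@116: signature [24B, align 1] → 140
size 140, align 1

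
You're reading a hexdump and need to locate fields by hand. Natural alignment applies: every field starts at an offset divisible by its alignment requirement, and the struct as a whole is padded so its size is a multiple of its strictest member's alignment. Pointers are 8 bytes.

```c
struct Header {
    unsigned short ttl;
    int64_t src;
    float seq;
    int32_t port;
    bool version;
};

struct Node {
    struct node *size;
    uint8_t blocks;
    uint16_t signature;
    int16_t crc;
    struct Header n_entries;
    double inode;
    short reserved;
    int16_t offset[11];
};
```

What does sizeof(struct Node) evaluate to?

Header: 0..2  ttl  (2B, 2-aligned); 2..8  -- padding (6B); 8..16  src  (8B, 8-aligned); 16..20  seq  (4B, 4-aligned); 20..24  port  (4B, 4-aligned); 24..25  version  (1B, 1-aligned); 25..32  -- tail padding (7B); sizeof = 32, alignof = 8
0..8  size  (8B, 8-aligned)
8..9  blocks  (1B, 1-aligned)
9..10  -- padding (1B)
10..12  signature  (2B, 2-aligned)
12..14  crc  (2B, 2-aligned)
14..16  -- padding (2B)
16..48  n_entries  (32B, 8-aligned)
48..56  inode  (8B, 8-aligned)
56..58  reserved  (2B, 2-aligned)
58..80  offset  (22B, 2-aligned)
sizeof = 80, alignof = 8

80 bytes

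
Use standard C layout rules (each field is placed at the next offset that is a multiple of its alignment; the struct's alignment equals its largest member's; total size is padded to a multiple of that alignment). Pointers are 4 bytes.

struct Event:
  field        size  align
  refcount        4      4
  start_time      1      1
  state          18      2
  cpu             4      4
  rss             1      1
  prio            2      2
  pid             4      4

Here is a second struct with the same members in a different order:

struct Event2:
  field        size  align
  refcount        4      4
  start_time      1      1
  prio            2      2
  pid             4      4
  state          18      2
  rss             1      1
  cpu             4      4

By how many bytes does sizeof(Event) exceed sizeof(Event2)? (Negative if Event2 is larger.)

@0: refcount [4B, align 4] → 4
@4: start_time [1B, align 1] → 5
+1 pad (align 2)
@6: state [18B, align 2] → 24
@24: cpu [4B, align 4] → 28
@28: rss [1B, align 1] → 29
+1 pad (align 2)
@30: prio [2B, align 2] → 32
@32: pid [4B, align 4] → 36
size 36, align 4
— Event2 —
@0: refcount [4B, align 4] → 4
@4: start_time [1B, align 1] → 5
+1 pad (align 2)
@6: prio [2B, align 2] → 8
@8: pid [4B, align 4] → 12
@12: state [18B, align 2] → 30
@30: rss [1B, align 1] → 31
+1 pad (align 4)
@32: cpu [4B, align 4] → 36
size 36, align 4
36 − 36 = 0

0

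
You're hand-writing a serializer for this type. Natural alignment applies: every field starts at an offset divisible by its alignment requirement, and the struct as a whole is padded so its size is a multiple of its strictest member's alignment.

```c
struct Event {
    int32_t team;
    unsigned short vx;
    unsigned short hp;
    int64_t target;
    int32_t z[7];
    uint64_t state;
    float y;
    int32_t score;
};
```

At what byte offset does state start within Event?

48

0..4  team  (4B, 4-aligned)
4..6  vx  (2B, 2-aligned)
6..8  hp  (2B, 2-aligned)
8..16  target  (8B, 8-aligned)
16..44  z  (28B, 4-aligned)
44..48  -- padding (4B)
48..56  state  (8B, 8-aligned)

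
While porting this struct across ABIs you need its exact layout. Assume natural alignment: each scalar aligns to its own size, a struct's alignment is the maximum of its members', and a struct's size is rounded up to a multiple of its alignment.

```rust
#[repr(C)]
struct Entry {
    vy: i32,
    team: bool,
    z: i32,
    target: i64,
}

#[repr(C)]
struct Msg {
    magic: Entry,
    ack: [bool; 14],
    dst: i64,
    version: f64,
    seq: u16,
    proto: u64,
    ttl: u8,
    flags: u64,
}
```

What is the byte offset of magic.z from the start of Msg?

8

Entry: vy at 0 (size 4, align 4) → ends 4; team at 4 (size 1, align 1) → ends 5; pad 3 to align 4 for z; z at 8 (size 4, align 4) → ends 12; pad 4 to align 8 for target; target at 16 (size 8, align 8) → ends 24; total 24 bytes, alignment 8
magic at 0 (size 24, align 8) → ends 24
within Entry: z at 8
0 + 8 = 8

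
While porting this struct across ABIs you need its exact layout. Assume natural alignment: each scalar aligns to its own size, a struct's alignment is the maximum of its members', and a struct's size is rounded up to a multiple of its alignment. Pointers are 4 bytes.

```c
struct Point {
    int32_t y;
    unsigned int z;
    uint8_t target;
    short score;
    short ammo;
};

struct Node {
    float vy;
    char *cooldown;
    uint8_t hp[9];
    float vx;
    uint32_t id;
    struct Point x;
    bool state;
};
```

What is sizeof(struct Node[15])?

Point: @0: y [4B, align 4] → 4; @4: z [4B, align 4] → 8; @8: target [1B, align 1] → 9; +1 pad (align 2); @10: score [2B, align 2] → 12; @12: ammo [2B, align 2] → 14; +2 tail pad (align 4); size 16, align 4
@0: vy [4B, align 4] → 4
@4: cooldown [4B, align 4] → 8
@8: hp [9B, align 1] → 17
+3 pad (align 4)
@20: vx [4B, align 4] → 24
@24: id [4B, align 4] → 28
@28: x [16B, align 4] → 44
@44: state [1B, align 1] → 45
+3 tail pad (align 4)
size 48, align 4
array of 15: 15 × 48 = 720

720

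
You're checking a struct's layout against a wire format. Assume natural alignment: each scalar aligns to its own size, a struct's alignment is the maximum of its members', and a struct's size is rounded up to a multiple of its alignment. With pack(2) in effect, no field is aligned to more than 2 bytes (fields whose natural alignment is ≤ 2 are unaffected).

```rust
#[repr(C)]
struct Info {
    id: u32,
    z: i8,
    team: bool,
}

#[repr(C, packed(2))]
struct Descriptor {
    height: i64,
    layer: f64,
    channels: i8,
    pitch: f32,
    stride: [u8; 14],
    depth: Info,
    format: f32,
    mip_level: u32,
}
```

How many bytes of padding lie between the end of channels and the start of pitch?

Info: @0: id [4B, align 4] → 4; @4: z [1B, align 1] → 5; @5: team [1B, align 1] → 6; +2 tail pad (align 4); size 8, align 4
@0: height [8B, align 2] → 8
@8: layer [8B, align 2] → 16
@16: channels [1B, align 1] → 17
+1 pad (align 2)
@18: pitch [4B, align 2] → 22

1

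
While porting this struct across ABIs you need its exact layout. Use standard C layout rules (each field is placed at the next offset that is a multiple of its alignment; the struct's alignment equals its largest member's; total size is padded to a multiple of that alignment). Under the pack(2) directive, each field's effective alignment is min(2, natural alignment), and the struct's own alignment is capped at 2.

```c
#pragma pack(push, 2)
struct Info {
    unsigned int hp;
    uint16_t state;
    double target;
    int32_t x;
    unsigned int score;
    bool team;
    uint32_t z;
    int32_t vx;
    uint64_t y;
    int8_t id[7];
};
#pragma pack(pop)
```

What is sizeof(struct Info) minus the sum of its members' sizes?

0..4  hp  (4B, 2-aligned)
4..6  state  (2B, 2-aligned)
6..14  target  (8B, 2-aligned)
14..18  x  (4B, 2-aligned)
18..22  score  (4B, 2-aligned)
22..23  team  (1B, 1-aligned)
23..24  -- padding (1B)
24..28  z  (4B, 2-aligned)
28..32  vx  (4B, 2-aligned)
32..40  y  (8B, 2-aligned)
40..47  id  (7B, 1-aligned)
47..48  -- tail padding (1B)
sizeof = 48, alignof = 2
data bytes 46, size 48 → padding 2

2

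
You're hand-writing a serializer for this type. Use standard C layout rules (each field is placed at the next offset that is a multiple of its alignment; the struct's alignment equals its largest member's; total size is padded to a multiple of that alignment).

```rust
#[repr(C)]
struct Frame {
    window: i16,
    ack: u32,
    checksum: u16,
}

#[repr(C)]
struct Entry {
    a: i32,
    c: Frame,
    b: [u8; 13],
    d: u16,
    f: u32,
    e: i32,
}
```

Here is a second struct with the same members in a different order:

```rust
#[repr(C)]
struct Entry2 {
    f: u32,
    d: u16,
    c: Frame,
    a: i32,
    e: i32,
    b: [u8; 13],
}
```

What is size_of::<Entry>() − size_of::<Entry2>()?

-4

Frame: window at 0 (size 2, align 2) → ends 2; pad 2 to align 4 for ack; ack at 4 (size 4, align 4) → ends 8; checksum at 8 (size 2, align 2) → ends 10; tail pad 2 to reach multiple of 4; total 12 bytes, alignment 4
a at 0 (size 4, align 4) → ends 4
c at 4 (size 12, align 4) → ends 16
b at 16 (size 13, align 1) → ends 29
pad 1 to align 2 for d
d at 30 (size 2, align 2) → ends 32
f at 32 (size 4, align 4) → ends 36
e at 36 (size 4, align 4) → ends 40
total 40 bytes, alignment 4
— Entry2 —
f at 0 (size 4, align 4) → ends 4
d at 4 (size 2, align 2) → ends 6
pad 2 to align 4 for c
c at 8 (size 12, align 4) → ends 20
a at 20 (size 4, align 4) → ends 24
e at 24 (size 4, align 4) → ends 28
b at 28 (size 13, align 1) → ends 41
tail pad 3 to reach multiple of 4
total 44 bytes, alignment 4
40 − 44 = -4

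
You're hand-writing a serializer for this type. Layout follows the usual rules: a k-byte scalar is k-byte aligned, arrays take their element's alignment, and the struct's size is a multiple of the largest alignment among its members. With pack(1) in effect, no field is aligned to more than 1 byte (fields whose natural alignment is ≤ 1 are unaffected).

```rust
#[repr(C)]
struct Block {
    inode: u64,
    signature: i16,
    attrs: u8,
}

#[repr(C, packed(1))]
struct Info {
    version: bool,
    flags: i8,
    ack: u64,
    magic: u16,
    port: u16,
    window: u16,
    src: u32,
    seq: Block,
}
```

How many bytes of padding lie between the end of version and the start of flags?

0

Block: @0: inode [8B, align 8] → 8; @8: signature [2B, align 2] → 10; @10: attrs [1B, align 1] → 11; +5 tail pad (align 8); size 16, align 8
@0: version [1B, align 1] → 1
@1: flags [1B, align 1] → 2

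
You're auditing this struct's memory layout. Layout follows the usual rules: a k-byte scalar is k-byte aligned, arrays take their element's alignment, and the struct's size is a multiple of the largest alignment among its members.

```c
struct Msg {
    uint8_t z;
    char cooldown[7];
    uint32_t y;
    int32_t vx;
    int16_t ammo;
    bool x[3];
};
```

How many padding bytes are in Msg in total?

0..1  z  (1B, 1-aligned)
1..8  cooldown  (7B, 1-aligned)
8..12  y  (4B, 4-aligned)
12..16  vx  (4B, 4-aligned)
16..18  ammo  (2B, 2-aligned)
18..21  x  (3B, 1-aligned)
21..24  -- tail padding (3B)
sizeof = 24, alignof = 4
data bytes 21, size 24 → padding 3

3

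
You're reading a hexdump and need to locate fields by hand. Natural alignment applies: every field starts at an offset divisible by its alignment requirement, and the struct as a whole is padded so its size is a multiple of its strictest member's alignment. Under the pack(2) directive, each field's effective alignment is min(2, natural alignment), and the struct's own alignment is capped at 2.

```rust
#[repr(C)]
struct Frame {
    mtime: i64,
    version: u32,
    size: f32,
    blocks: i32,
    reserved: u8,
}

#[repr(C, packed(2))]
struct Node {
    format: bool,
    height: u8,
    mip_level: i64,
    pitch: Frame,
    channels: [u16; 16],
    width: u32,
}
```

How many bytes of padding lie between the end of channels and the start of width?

0

Frame: mtime at 0 (size 8, align 8) → ends 8; version at 8 (size 4, align 4) → ends 12; size at 12 (size 4, align 4) → ends 16; blocks at 16 (size 4, align 4) → ends 20; reserved at 20 (size 1, align 1) → ends 21; tail pad 3 to reach multiple of 8; total 24 bytes, alignment 8
format at 0 (size 1, align 1) → ends 1
height at 1 (size 1, align 1) → ends 2
mip_level at 2 (size 8, align 2) → ends 10
pitch at 10 (size 24, align 2) → ends 34
channels at 34 (size 32, align 2) → ends 66
width at 66 (size 4, align 2) → ends 70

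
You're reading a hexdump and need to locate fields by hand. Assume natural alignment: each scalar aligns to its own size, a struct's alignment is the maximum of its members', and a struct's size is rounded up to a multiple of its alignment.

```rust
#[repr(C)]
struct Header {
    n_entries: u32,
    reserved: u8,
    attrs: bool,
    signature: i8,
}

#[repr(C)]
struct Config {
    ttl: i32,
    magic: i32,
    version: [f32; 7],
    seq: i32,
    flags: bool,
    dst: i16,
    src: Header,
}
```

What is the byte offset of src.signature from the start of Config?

50

Header: n_entries at 0 (size 4, align 4) → ends 4; reserved at 4 (size 1, align 1) → ends 5; attrs at 5 (size 1, align 1) → ends 6; signature at 6 (size 1, align 1) → ends 7; tail pad 1 to reach multiple of 4; total 8 bytes, alignment 4
ttl at 0 (size 4, align 4) → ends 4
magic at 4 (size 4, align 4) → ends 8
version at 8 (size 28, align 4) → ends 36
seq at 36 (size 4, align 4) → ends 40
flags at 40 (size 1, align 1) → ends 41
pad 1 to align 2 for dst
dst at 42 (size 2, align 2) → ends 44
src at 44 (size 8, align 4) → ends 52
within Header: signature at 6
44 + 6 = 50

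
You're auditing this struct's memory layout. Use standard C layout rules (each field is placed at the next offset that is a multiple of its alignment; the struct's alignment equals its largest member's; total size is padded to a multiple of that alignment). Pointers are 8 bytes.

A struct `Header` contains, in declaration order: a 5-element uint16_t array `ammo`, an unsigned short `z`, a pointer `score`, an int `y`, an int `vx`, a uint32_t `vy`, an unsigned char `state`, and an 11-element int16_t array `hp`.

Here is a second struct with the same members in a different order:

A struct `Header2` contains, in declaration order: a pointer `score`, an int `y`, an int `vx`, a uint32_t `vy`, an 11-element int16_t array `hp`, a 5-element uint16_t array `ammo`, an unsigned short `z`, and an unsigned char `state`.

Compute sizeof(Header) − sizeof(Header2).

8

0..10  ammo  (10B, 2-aligned)
10..12  z  (2B, 2-aligned)
12..16  -- padding (4B)
16..24  score  (8B, 8-aligned)
24..28  y  (4B, 4-aligned)
28..32  vx  (4B, 4-aligned)
32..36  vy  (4B, 4-aligned)
36..37  state  (1B, 1-aligned)
37..38  -- padding (1B)
38..60  hp  (22B, 2-aligned)
60..64  -- tail padding (4B)
sizeof = 64, alignof = 8
— Header2 —
0..8  score  (8B, 8-aligned)
8..12  y  (4B, 4-aligned)
12..16  vx  (4B, 4-aligned)
16..20  vy  (4B, 4-aligned)
20..42  hp  (22B, 2-aligned)
42..52  ammo  (10B, 2-aligned)
52..54  z  (2B, 2-aligned)
54..55  state  (1B, 1-aligned)
55..56  -- tail padding (1B)
sizeof = 56, alignof = 8
64 − 56 = 8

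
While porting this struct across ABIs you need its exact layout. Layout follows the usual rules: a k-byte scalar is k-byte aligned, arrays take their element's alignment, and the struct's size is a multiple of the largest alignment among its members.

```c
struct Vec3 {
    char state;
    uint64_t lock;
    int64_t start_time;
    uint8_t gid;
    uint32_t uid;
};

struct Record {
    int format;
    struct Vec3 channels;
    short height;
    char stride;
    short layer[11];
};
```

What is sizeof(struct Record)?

Vec3: 0..1  state  (1B, 1-aligned); 1..8  -- padding (7B); 8..16  lock  (8B, 8-aligned); 16..24  start_time  (8B, 8-aligned); 24..25  gid  (1B, 1-aligned); 25..28  -- padding (3B); 28..32  uid  (4B, 4-aligned); sizeof = 32, alignof = 8
0..4  format  (4B, 4-aligned)
4..8  -- padding (4B)
8..40  channels  (32B, 8-aligned)
40..42  height  (2B, 2-aligned)
42..43  stride  (1B, 1-aligned)
43..44  -- padding (1B)
44..66  layer  (22B, 2-aligned)
66..72  -- tail padding (6B)
sizeof = 72, alignof = 8

72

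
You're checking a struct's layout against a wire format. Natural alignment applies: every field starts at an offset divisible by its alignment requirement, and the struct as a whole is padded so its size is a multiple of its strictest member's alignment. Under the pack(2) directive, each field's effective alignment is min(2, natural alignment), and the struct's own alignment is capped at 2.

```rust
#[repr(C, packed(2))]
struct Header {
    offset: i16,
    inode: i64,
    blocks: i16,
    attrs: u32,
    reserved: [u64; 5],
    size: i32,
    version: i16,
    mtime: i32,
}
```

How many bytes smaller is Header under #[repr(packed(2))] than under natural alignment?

14

natural layout:
  @0: offset [2B, align 2] → 2
  +6 pad (align 8)
  @8: inode [8B, align 8] → 16
  @16: blocks [2B, align 2] → 18
  +2 pad (align 4)
  @20: attrs [4B, align 4] → 24
  @24: reserved [40B, align 8] → 64
  @64: size [4B, align 4] → 68
  @68: version [2B, align 2] → 70
  +2 pad (align 4)
  @72: mtime [4B, align 4] → 76
  +4 tail pad (align 8)
  size 80, align 8
packed(2) layout:
  @0: offset [2B, align 2] → 2
  @2: inode [8B, align 2] → 10
  @10: blocks [2B, align 2] → 12
  @12: attrs [4B, align 2] → 16
  @16: reserved [40B, align 2] → 56
  @56: size [4B, align 2] → 60
  @60: version [2B, align 2] → 62
  @62: mtime [4B, align 2] → 66
  size 66, align 2
80 − 66 = 14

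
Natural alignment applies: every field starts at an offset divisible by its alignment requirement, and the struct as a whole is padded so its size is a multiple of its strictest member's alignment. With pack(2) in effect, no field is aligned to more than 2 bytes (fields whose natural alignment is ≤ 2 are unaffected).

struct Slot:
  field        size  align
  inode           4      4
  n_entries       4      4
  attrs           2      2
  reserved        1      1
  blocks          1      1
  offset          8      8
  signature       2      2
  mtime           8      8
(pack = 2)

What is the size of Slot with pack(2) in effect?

30

inode at 0 (size 4, align 2) → ends 4
n_entries at 4 (size 4, align 2) → ends 8
attrs at 8 (size 2, align 2) → ends 10
reserved at 10 (size 1, align 1) → ends 11
blocks at 11 (size 1, align 1) → ends 12
offset at 12 (size 8, align 2) → ends 20
signature at 20 (size 2, align 2) → ends 22
mtime at 22 (size 8, align 2) → ends 30
total 30 bytes, alignment 2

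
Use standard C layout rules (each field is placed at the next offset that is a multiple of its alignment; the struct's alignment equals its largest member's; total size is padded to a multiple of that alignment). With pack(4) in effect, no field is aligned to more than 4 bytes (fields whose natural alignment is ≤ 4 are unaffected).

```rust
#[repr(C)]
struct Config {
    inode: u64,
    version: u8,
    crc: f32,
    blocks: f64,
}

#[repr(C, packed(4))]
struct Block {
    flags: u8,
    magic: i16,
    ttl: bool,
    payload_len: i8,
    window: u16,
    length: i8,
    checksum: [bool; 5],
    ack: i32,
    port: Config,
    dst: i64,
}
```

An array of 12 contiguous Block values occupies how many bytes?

Config: inode at 0 (size 8, align 8) → ends 8; version at 8 (size 1, align 1) → ends 9; pad 3 to align 4 for crc; crc at 12 (size 4, align 4) → ends 16; blocks at 16 (size 8, align 8) → ends 24; total 24 bytes, alignment 8
flags at 0 (size 1, align 1) → ends 1
pad 1 to align 2 for magic
magic at 2 (size 2, align 2) → ends 4
ttl at 4 (size 1, align 1) → ends 5
payload_len at 5 (size 1, align 1) → ends 6
window at 6 (size 2, align 2) → ends 8
length at 8 (size 1, align 1) → ends 9
checksum at 9 (size 5, align 1) → ends 14
pad 2 to align 4 for ack
ack at 16 (size 4, align 4) → ends 20
port at 20 (size 24, align 4) → ends 44
dst at 44 (size 8, align 4) → ends 52
total 52 bytes, alignment 4
array of 12: 12 × 52 = 624

624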